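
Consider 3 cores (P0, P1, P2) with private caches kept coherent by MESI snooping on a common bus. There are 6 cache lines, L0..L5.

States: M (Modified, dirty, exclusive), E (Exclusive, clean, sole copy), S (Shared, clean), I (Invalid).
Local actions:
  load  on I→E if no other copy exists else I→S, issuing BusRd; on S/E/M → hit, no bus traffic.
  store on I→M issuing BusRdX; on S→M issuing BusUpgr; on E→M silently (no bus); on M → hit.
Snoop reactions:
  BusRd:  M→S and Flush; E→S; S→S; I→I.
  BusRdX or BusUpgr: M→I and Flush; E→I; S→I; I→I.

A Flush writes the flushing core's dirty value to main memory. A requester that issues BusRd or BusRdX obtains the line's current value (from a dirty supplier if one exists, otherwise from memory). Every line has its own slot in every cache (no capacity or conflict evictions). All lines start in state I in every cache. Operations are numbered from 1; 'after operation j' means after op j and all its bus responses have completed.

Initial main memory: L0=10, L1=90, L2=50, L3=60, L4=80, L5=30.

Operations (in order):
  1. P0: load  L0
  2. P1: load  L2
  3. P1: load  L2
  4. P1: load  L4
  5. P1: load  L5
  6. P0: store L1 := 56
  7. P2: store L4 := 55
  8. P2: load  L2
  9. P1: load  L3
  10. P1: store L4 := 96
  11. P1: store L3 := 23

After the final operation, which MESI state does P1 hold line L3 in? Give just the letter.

state = M

1. P0: load  L0  bus=[BusRd]  L0: P0=E P1=I P2=I  mem[L0]=10
2. P1: load  L2  bus=[BusRd]  L2: P0=I P1=E P2=I  mem[L2]=50
3. P1: load  L2  bus=[-]  L2: P0=I P1=E P2=I  mem[L2]=50
4. P1: load  L4  bus=[BusRd]  L4: P0=I P1=E P2=I  mem[L4]=80
5. P1: load  L5  bus=[BusRd]  L5: P0=I P1=E P2=I  mem[L5]=30
6. P0: store L1 := 56  bus=[BusRdX]  L1: P0=M P1=I P2=I  mem[L1]=90
7. P2: store L4 := 55  bus=[BusRdX]  L4: P0=I P1=I P2=M  mem[L4]=80
8. P2: load  L2  bus=[BusRd]  L2: P0=I P1=S P2=S  mem[L2]=50
9. P1: load  L3  bus=[BusRd]  L3: P0=I P1=E P2=I  mem[L3]=60
10. P1: store L4 := 96  bus=[BusRdX,Flush]  L4: P0=I P1=M P2=I  mem[L4]=55
11. P1: store L3 := 23  bus=[-]  L3: P0=I P1=M P2=I  mem[L3]=60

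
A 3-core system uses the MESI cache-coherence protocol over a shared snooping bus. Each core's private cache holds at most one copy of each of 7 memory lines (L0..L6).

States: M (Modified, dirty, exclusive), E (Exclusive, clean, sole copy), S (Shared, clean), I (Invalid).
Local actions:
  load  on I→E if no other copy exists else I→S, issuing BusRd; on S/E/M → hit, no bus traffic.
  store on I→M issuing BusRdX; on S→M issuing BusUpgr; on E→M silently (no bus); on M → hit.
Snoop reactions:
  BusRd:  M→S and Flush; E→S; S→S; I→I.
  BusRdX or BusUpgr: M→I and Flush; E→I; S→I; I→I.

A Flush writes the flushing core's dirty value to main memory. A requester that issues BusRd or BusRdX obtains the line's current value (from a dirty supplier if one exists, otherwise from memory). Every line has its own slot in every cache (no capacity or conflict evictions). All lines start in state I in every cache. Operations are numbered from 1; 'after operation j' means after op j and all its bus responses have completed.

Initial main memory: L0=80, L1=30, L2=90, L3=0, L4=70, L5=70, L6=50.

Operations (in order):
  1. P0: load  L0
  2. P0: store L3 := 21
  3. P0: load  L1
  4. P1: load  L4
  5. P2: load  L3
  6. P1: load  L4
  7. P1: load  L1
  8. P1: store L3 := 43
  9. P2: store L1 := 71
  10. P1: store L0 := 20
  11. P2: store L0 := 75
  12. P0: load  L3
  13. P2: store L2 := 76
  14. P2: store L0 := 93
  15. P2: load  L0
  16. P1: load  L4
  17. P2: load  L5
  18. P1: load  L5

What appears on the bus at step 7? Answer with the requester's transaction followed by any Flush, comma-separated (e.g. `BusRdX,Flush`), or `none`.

[1] P0: load  L0 | P0:E(80), P1:I, P2:I | bus: BusRd
[2] P0: store L3 := 21 | P0:M(21), P1:I, P2:I | bus: BusRdX
[3] P0: load  L1 | P0:E(30), P1:I, P2:I | bus: BusRd
[4] P1: load  L4 | P0:I, P1:E(70), P2:I | bus: BusRd
[5] P2: load  L3 | P0:S(21), P1:I, P2:S(21) | bus: BusRd,Flush
[6] P1: load  L4 | P0:I, P1:E(70), P2:I | bus: none
[7] P1: load  L1 | P0:S(30), P1:S(30), P2:I | bus: BusRd
[8] P1: store L3 := 43 | P0:I, P1:M(43), P2:I | bus: BusRdX
[9] P2: store L1 := 71 | P0:I, P1:I, P2:M(71) | bus: BusRdX
[10] P1: store L0 := 20 | P0:I, P1:M(20), P2:I | bus: BusRdX
[11] P2: store L0 := 75 | P0:I, P1:I, P2:M(75) | bus: BusRdX,Flush
[12] P0: load  L3 | P0:S(43), P1:S(43), P2:I | bus: BusRd,Flush
[13] P2: store L2 := 76 | P0:I, P1:I, P2:M(76) | bus: BusRdX
[14] P2: store L0 := 93 | P0:I, P1:I, P2:M(93) | bus: none
[15] P2: load  L0 | P0:I, P1:I, P2:M(93) | bus: none
[16] P1: load  L4 | P0:I, P1:E(70), P2:I | bus: none
[17] P2: load  L5 | P0:I, P1:I, P2:E(70) | bus: BusRd
[18] P1: load  L5 | P0:I, P1:S(70), P2:S(70) | bus: BusRd

bus = BusRd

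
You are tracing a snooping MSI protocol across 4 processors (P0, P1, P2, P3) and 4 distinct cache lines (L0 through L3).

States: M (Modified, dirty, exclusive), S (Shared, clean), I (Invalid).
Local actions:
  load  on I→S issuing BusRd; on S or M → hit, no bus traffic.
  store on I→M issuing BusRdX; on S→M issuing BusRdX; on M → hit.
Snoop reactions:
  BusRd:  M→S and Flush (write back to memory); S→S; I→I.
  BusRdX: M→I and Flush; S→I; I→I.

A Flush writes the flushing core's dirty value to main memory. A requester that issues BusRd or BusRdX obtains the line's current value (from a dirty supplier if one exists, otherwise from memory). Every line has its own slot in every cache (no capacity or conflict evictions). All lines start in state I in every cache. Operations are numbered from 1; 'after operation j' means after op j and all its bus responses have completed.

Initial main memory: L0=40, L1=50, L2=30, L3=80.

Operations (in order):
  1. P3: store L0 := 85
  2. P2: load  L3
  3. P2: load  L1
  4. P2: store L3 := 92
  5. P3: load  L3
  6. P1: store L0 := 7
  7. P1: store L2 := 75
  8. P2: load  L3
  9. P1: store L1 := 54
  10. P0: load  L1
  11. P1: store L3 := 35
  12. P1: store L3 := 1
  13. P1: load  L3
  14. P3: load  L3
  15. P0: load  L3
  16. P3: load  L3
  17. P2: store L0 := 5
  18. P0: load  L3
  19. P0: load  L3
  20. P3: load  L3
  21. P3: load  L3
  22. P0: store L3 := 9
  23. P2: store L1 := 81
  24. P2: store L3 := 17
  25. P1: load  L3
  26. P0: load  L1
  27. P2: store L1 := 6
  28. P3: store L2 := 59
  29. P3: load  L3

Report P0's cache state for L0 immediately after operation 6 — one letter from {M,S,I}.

1. P3: store L0 := 85  bus=[BusRdX]  L0: P0=I P1=I P2=I P3=M  mem[L0]=40
2. P2: load  L3  bus=[BusRd]  L3: P0=I P1=I P2=S P3=I  mem[L3]=80
3. P2: load  L1  bus=[BusRd]  L1: P0=I P1=I P2=S P3=I  mem[L1]=50
4. P2: store L3 := 92  bus=[BusRdX]  L3: P0=I P1=I P2=M P3=I  mem[L3]=80
5. P3: load  L3  bus=[BusRd,Flush]  L3: P0=I P1=I P2=S P3=S  mem[L3]=92
6. P1: store L0 := 7  bus=[BusRdX,Flush]  L0: P0=I P1=M P2=I P3=I  mem[L0]=85
7. P1: store L2 := 75  bus=[BusRdX]  L2: P0=I P1=M P2=I P3=I  mem[L2]=30
8. P2: load  L3  bus=[-]  L3: P0=I P1=I P2=S P3=S  mem[L3]=92
9. P1: store L1 := 54  bus=[BusRdX]  L1: P0=I P1=M P2=I P3=I  mem[L1]=50
10. P0: load  L1  bus=[BusRd,Flush]  L1: P0=S P1=S P2=I P3=I  mem[L1]=54
11. P1: store L3 := 35  bus=[BusRdX]  L3: P0=I P1=M P2=I P3=I  mem[L3]=92
12. P1: store L3 := 1  bus=[-]  L3: P0=I P1=M P2=I P3=I  mem[L3]=92
13. P1: load  L3  bus=[-]  L3: P0=I P1=M P2=I P3=I  mem[L3]=92
14. P3: load  L3  bus=[BusRd,Flush]  L3: P0=I P1=S P2=I P3=S  mem[L3]=1
15. P0: load  L3  bus=[BusRd]  L3: P0=S P1=S P2=I P3=S  mem[L3]=1
16. P3: load  L3  bus=[-]  L3: P0=S P1=S P2=I P3=S  mem[L3]=1
17. P2: store L0 := 5  bus=[BusRdX,Flush]  L0: P0=I P1=I P2=M P3=I  mem[L0]=7
18. P0: load  L3  bus=[-]  L3: P0=S P1=S P2=I P3=S  mem[L3]=1
19. P0: load  L3  bus=[-]  L3: P0=S P1=S P2=I P3=S  mem[L3]=1
20. P3: load  L3  bus=[-]  L3: P0=S P1=S P2=I P3=S  mem[L3]=1
21. P3: load  L3  bus=[-]  L3: P0=S P1=S P2=I P3=S  mem[L3]=1
22. P0: store L3 := 9  bus=[BusRdX]  L3: P0=M P1=I P2=I P3=I  mem[L3]=1
23. P2: store L1 := 81  bus=[BusRdX]  L1: P0=I P1=I P2=M P3=I  mem[L1]=54
24. P2: store L3 := 17  bus=[BusRdX,Flush]  L3: P0=I P1=I P2=M P3=I  mem[L3]=9
25. P1: load  L3  bus=[BusRd,Flush]  L3: P0=I P1=S P2=S P3=I  mem[L3]=17
26. P0: load  L1  bus=[BusRd,Flush]  L1: P0=S P1=I P2=S P3=I  mem[L1]=81
27. P2: store L1 := 6  bus=[BusRdX]  L1: P0=I P1=I P2=M P3=I  mem[L1]=81
28. P3: store L2 := 59  bus=[BusRdX,Flush]  L2: P0=I P1=I P2=I P3=M  mem[L2]=75
29. P3: load  L3  bus=[BusRd]  L3: P0=I P1=S P2=S P3=S  mem[L3]=17

state = I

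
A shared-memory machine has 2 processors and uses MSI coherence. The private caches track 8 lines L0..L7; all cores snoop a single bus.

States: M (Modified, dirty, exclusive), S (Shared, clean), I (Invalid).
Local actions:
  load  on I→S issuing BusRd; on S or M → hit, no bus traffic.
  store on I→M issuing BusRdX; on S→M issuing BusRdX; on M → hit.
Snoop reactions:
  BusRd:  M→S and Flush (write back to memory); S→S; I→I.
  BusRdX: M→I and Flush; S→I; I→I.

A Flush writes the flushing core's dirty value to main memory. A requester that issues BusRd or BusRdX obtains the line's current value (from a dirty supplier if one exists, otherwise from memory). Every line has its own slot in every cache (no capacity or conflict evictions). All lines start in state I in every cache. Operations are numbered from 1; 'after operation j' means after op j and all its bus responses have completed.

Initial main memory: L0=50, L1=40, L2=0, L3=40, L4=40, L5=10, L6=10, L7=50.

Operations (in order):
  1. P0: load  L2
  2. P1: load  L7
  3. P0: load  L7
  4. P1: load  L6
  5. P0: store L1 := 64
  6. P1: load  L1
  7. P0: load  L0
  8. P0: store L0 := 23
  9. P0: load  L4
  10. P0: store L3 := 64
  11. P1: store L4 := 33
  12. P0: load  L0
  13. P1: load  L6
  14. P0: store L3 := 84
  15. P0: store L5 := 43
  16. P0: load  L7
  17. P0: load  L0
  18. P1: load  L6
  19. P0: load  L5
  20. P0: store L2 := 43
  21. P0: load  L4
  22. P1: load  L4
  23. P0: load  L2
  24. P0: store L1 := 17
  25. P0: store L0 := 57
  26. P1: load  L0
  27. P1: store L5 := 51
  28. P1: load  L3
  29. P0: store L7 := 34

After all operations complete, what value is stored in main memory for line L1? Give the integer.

memory[L1] = 64

1. P0: load  L2  bus=[BusRd]  L2: P0=S P1=I  mem[L2]=0
2. P1: load  L7  bus=[BusRd]  L7: P0=I P1=S  mem[L7]=50
3. P0: load  L7  bus=[BusRd]  L7: P0=S P1=S  mem[L7]=50
4. P1: load  L6  bus=[BusRd]  L6: P0=I P1=S  mem[L6]=10
5. P0: store L1 := 64  bus=[BusRdX]  L1: P0=M P1=I  mem[L1]=40
6. P1: load  L1  bus=[BusRd,Flush]  L1: P0=S P1=S  mem[L1]=64
7. P0: load  L0  bus=[BusRd]  L0: P0=S P1=I  mem[L0]=50
8. P0: store L0 := 23  bus=[BusRdX]  L0: P0=M P1=I  mem[L0]=50
9. P0: load  L4  bus=[BusRd]  L4: P0=S P1=I  mem[L4]=40
10. P0: store L3 := 64  bus=[BusRdX]  L3: P0=M P1=I  mem[L3]=40
11. P1: store L4 := 33  bus=[BusRdX]  L4: P0=I P1=M  mem[L4]=40
12. P0: load  L0  bus=[-]  L0: P0=M P1=I  mem[L0]=50
13. P1: load  L6  bus=[-]  L6: P0=I P1=S  mem[L6]=10
14. P0: store L3 := 84  bus=[-]  L3: P0=M P1=I  mem[L3]=40
15. P0: store L5 := 43  bus=[BusRdX]  L5: P0=M P1=I  mem[L5]=10
16. P0: load  L7  bus=[-]  L7: P0=S P1=S  mem[L7]=50
17. P0: load  L0  bus=[-]  L0: P0=M P1=I  mem[L0]=50
18. P1: load  L6  bus=[-]  L6: P0=I P1=S  mem[L6]=10
19. P0: load  L5  bus=[-]  L5: P0=M P1=I  mem[L5]=10
20. P0: store L2 := 43  bus=[BusRdX]  L2: P0=M P1=I  mem[L2]=0
21. P0: load  L4  bus=[BusRd,Flush]  L4: P0=S P1=S  mem[L4]=33
22. P1: load  L4  bus=[-]  L4: P0=S P1=S  mem[L4]=33
23. P0: load  L2  bus=[-]  L2: P0=M P1=I  mem[L2]=0
24. P0: store L1 := 17  bus=[BusRdX]  L1: P0=M P1=I  mem[L1]=64
25. P0: store L0 := 57  bus=[-]  L0: P0=M P1=I  mem[L0]=50
26. P1: load  L0  bus=[BusRd,Flush]  L0: P0=S P1=S  mem[L0]=57
27. P1: store L5 := 51  bus=[BusRdX,Flush]  L5: P0=I P1=M  mem[L5]=43
28. P1: load  L3  bus=[BusRd,Flush]  L3: P0=S P1=S  mem[L3]=84
29. P0: store L7 := 34  bus=[BusRdX]  L7: P0=M P1=I  mem[L7]=50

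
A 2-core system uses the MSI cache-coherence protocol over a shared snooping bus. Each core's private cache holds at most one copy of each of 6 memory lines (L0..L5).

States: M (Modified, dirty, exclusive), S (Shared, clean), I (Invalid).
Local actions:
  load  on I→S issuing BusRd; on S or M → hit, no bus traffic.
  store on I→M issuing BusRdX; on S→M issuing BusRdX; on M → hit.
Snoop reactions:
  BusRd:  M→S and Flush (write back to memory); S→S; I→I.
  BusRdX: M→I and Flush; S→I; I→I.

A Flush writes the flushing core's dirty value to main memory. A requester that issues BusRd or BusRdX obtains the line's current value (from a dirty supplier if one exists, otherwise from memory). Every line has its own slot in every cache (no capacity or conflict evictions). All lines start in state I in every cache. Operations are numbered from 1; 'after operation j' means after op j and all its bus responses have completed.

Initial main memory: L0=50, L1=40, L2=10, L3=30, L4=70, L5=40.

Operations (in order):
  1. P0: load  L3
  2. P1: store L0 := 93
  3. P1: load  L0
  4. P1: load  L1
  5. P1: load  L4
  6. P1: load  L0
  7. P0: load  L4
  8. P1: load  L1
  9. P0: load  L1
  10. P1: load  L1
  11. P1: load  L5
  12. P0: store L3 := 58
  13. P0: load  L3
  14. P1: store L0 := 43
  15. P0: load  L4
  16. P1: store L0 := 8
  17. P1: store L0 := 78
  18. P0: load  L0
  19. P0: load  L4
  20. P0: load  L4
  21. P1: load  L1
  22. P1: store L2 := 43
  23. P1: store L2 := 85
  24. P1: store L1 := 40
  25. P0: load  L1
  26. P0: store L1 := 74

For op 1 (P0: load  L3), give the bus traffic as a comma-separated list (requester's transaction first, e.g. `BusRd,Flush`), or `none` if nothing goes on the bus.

step 1: P0: load  L3  ⟶  SI  (L3)  txn=BusRd  M[L3]=30
step 2: P1: store L0 := 93  ⟶  IM  (L0)  txn=BusRdX  M[L0]=50
step 3: P1: load  L0  ⟶  IM  (L0)  txn=∅  M[L0]=50
step 4: P1: load  L1  ⟶  IS  (L1)  txn=BusRd  M[L1]=40
step 5: P1: load  L4  ⟶  IS  (L4)  txn=BusRd  M[L4]=70
step 6: P1: load  L0  ⟶  IM  (L0)  txn=∅  M[L0]=50
step 7: P0: load  L4  ⟶  SS  (L4)  txn=BusRd  M[L4]=70
step 8: P1: load  L1  ⟶  IS  (L1)  txn=∅  M[L1]=40
step 9: P0: load  L1  ⟶  SS  (L1)  txn=BusRd  M[L1]=40
step 10: P1: load  L1  ⟶  SS  (L1)  txn=∅  M[L1]=40
step 11: P1: load  L5  ⟶  IS  (L5)  txn=BusRd  M[L5]=40
step 12: P0: store L3 := 58  ⟶  MI  (L3)  txn=BusRdX  M[L3]=30
step 13: P0: load  L3  ⟶  MI  (L3)  txn=∅  M[L3]=30
step 14: P1: store L0 := 43  ⟶  IM  (L0)  txn=∅  M[L0]=50
step 15: P0: load  L4  ⟶  SS  (L4)  txn=∅  M[L4]=70
step 16: P1: store L0 := 8  ⟶  IM  (L0)  txn=∅  M[L0]=50
step 17: P1: store L0 := 78  ⟶  IM  (L0)  txn=∅  M[L0]=50
step 18: P0: load  L0  ⟶  SS  (L0)  txn=BusRd+Flush  M[L0]=78
step 19: P0: load  L4  ⟶  SS  (L4)  txn=∅  M[L4]=70
step 20: P0: load  L4  ⟶  SS  (L4)  txn=∅  M[L4]=70
step 21: P1: load  L1  ⟶  SS  (L1)  txn=∅  M[L1]=40
step 22: P1: store L2 := 43  ⟶  IM  (L2)  txn=BusRdX  M[L2]=10
step 23: P1: store L2 := 85  ⟶  IM  (L2)  txn=∅  M[L2]=10
step 24: P1: store L1 := 40  ⟶  IM  (L1)  txn=BusRdX  M[L1]=40
step 25: P0: load  L1  ⟶  SS  (L1)  txn=BusRd+Flush  M[L1]=40
step 26: P0: store L1 := 74  ⟶  MI  (L1)  txn=BusRdX  M[L1]=40

bus = BusRd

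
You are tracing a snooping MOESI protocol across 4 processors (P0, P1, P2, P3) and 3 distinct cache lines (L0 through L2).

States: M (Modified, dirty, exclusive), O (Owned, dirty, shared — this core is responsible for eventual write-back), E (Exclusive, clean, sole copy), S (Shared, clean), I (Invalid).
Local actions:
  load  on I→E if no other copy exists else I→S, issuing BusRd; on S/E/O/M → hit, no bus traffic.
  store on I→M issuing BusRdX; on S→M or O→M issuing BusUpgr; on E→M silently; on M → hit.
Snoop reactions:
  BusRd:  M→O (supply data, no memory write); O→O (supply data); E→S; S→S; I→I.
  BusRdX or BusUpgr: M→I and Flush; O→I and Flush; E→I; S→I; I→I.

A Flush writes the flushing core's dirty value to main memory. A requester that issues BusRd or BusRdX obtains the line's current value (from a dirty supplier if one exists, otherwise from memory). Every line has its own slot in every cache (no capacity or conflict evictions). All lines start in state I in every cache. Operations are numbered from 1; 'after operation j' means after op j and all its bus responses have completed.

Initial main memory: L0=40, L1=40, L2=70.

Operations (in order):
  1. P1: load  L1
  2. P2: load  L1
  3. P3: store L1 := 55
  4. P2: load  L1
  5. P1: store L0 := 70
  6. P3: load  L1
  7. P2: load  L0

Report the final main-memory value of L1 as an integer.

memory[L1] = 40

1. P1: load  L1  bus=[BusRd]  L1: P0=I P1=E P2=I P3=I  mem[L1]=40
2. P2: load  L1  bus=[BusRd]  L1: P0=I P1=S P2=S P3=I  mem[L1]=40
3. P3: store L1 := 55  bus=[BusRdX]  L1: P0=I P1=I P2=I P3=M  mem[L1]=40
4. P2: load  L1  bus=[BusRd]  L1: P0=I P1=I P2=S P3=O  mem[L1]=40
5. P1: store L0 := 70  bus=[BusRdX]  L0: P0=I P1=M P2=I P3=I  mem[L0]=40
6. P3: load  L1  bus=[-]  L1: P0=I P1=I P2=S P3=O  mem[L1]=40
7. P2: load  L0  bus=[BusRd]  L0: P0=I P1=O P2=S P3=I  mem[L0]=40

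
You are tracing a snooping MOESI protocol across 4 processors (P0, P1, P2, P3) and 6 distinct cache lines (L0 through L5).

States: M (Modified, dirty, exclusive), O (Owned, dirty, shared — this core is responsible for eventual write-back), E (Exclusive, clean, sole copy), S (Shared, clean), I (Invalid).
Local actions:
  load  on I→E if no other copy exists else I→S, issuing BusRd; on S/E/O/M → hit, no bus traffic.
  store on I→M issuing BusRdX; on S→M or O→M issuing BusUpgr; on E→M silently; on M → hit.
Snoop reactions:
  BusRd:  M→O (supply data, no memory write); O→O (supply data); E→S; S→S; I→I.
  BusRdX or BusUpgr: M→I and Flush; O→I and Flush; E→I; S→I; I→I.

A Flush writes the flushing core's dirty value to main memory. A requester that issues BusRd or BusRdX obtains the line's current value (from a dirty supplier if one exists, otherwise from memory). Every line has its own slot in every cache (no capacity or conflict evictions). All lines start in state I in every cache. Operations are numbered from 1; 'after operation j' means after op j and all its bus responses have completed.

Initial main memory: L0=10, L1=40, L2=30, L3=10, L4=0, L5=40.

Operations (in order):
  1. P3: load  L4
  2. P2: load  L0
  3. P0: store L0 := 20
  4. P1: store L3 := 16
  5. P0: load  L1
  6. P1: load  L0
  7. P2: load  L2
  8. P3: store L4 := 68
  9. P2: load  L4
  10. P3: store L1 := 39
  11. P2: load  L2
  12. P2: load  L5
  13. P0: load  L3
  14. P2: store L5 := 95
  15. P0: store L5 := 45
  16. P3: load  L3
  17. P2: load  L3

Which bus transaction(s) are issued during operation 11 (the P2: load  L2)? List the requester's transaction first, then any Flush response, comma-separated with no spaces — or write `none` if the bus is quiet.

step 1: P3: load  L4  ⟶  IIIE  (L4)  txn=BusRd  M[L4]=0
step 2: P2: load  L0  ⟶  IIEI  (L0)  txn=BusRd  M[L0]=10
step 3: P0: store L0 := 20  ⟶  MIII  (L0)  txn=BusRdX  M[L0]=10
step 4: P1: store L3 := 16  ⟶  IMII  (L3)  txn=BusRdX  M[L3]=10
step 5: P0: load  L1  ⟶  EIII  (L1)  txn=BusRd  M[L1]=40
step 6: P1: load  L0  ⟶  OSII  (L0)  txn=BusRd  M[L0]=10
step 7: P2: load  L2  ⟶  IIEI  (L2)  txn=BusRd  M[L2]=30
step 8: P3: store L4 := 68  ⟶  IIIM  (L4)  txn=∅  M[L4]=0
step 9: P2: load  L4  ⟶  IISO  (L4)  txn=BusRd  M[L4]=0
step 10: P3: store L1 := 39  ⟶  IIIM  (L1)  txn=BusRdX  M[L1]=40
step 11: P2: load  L2  ⟶  IIEI  (L2)  txn=∅  M[L2]=30
step 12: P2: load  L5  ⟶  IIEI  (L5)  txn=BusRd  M[L5]=40
step 13: P0: load  L3  ⟶  SOII  (L3)  txn=BusRd  M[L3]=10
step 14: P2: store L5 := 95  ⟶  IIMI  (L5)  txn=∅  M[L5]=40
step 15: P0: store L5 := 45  ⟶  MIII  (L5)  txn=BusRdX+Flush  M[L5]=95
step 16: P3: load  L3  ⟶  SOIS  (L3)  txn=BusRd  M[L3]=10
step 17: P2: load  L3  ⟶  SOSS  (L3)  txn=BusRd  M[L3]=10

bus = none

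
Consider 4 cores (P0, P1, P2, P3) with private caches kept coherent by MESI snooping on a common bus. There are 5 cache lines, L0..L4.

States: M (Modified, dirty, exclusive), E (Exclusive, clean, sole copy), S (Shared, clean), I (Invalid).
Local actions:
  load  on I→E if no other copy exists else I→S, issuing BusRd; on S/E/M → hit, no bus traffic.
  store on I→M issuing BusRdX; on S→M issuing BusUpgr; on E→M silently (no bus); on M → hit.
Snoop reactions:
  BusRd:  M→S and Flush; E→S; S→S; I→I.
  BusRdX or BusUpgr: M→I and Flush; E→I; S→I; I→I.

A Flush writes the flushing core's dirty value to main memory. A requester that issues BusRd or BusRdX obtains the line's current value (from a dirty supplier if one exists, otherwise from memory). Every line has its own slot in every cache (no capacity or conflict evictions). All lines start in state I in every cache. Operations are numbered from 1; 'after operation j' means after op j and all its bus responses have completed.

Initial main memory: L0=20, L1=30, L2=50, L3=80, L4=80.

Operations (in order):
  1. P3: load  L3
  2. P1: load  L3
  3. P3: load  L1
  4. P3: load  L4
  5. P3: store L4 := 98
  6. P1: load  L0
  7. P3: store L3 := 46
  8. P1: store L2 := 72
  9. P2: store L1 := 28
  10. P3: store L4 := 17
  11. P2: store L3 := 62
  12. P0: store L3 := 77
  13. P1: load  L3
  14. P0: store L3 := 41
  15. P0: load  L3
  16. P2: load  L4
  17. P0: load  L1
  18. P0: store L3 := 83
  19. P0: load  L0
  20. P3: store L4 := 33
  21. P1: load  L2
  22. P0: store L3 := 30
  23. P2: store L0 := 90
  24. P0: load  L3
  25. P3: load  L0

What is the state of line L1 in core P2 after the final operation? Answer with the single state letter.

state = S

step 1: P3: load  L3  ⟶  IIIE  (L3)  txn=BusRd  M[L3]=80
step 2: P1: load  L3  ⟶  ISIS  (L3)  txn=BusRd  M[L3]=80
step 3: P3: load  L1  ⟶  IIIE  (L1)  txn=BusRd  M[L1]=30
step 4: P3: load  L4  ⟶  IIIE  (L4)  txn=BusRd  M[L4]=80
step 5: P3: store L4 := 98  ⟶  IIIM  (L4)  txn=∅  M[L4]=80
step 6: P1: load  L0  ⟶  IEII  (L0)  txn=BusRd  M[L0]=20
step 7: P3: store L3 := 46  ⟶  IIIM  (L3)  txn=BusUpgr  M[L3]=80
step 8: P1: store L2 := 72  ⟶  IMII  (L2)  txn=BusRdX  M[L2]=50
step 9: P2: store L1 := 28  ⟶  IIMI  (L1)  txn=BusRdX  M[L1]=30
step 10: P3: store L4 := 17  ⟶  IIIM  (L4)  txn=∅  M[L4]=80
step 11: P2: store L3 := 62  ⟶  IIMI  (L3)  txn=BusRdX+Flush  M[L3]=46
step 12: P0: store L3 := 77  ⟶  MIII  (L3)  txn=BusRdX+Flush  M[L3]=62
step 13: P1: load  L3  ⟶  SSII  (L3)  txn=BusRd+Flush  M[L3]=77
step 14: P0: store L3 := 41  ⟶  MIII  (L3)  txn=BusUpgr  M[L3]=77
step 15: P0: load  L3  ⟶  MIII  (L3)  txn=∅  M[L3]=77
step 16: P2: load  L4  ⟶  IISS  (L4)  txn=BusRd+Flush  M[L4]=17
step 17: P0: load  L1  ⟶  SISI  (L1)  txn=BusRd+Flush  M[L1]=28
step 18: P0: store L3 := 83  ⟶  MIII  (L3)  txn=∅  M[L3]=77
step 19: P0: load  L0  ⟶  SSII  (L0)  txn=BusRd  M[L0]=20
step 20: P3: store L4 := 33  ⟶  IIIM  (L4)  txn=BusUpgr  M[L4]=17
step 21: P1: load  L2  ⟶  IMII  (L2)  txn=∅  M[L2]=50
step 22: P0: store L3 := 30  ⟶  MIII  (L3)  txn=∅  M[L3]=77
step 23: P2: store L0 := 90  ⟶  IIMI  (L0)  txn=BusRdX  M[L0]=20
step 24: P0: load  L3  ⟶  MIII  (L3)  txn=∅  M[L3]=77
step 25: P3: load  L0  ⟶  IISS  (L0)  txn=BusRd+Flush  M[L0]=90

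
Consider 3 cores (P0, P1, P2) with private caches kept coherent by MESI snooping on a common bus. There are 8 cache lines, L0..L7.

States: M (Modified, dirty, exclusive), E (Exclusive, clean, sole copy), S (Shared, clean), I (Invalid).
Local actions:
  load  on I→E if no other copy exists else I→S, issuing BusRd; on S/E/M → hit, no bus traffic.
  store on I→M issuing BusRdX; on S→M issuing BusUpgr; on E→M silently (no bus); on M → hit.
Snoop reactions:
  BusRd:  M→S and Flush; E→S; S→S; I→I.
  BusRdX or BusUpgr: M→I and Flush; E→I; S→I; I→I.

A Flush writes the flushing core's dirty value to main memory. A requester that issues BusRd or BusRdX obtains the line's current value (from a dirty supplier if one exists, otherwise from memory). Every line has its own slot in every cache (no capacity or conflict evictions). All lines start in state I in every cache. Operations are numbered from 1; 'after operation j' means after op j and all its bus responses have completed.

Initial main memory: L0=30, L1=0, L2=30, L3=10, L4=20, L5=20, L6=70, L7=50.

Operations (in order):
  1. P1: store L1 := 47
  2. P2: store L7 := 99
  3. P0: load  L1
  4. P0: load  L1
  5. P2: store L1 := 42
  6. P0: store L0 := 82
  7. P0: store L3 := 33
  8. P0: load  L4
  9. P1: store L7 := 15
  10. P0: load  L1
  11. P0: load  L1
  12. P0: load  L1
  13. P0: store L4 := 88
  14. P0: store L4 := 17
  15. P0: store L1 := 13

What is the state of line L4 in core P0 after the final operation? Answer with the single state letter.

state = M

step 1: P1: store L1 := 47  ⟶  IMI  (L1)  txn=BusRdX  M[L1]=0
step 2: P2: store L7 := 99  ⟶  IIM  (L7)  txn=BusRdX  M[L7]=50
step 3: P0: load  L1  ⟶  SSI  (L1)  txn=BusRd+Flush  M[L1]=47
step 4: P0: load  L1  ⟶  SSI  (L1)  txn=∅  M[L1]=47
step 5: P2: store L1 := 42  ⟶  IIM  (L1)  txn=BusRdX  M[L1]=47
step 6: P0: store L0 := 82  ⟶  MII  (L0)  txn=BusRdX  M[L0]=30
step 7: P0: store L3 := 33  ⟶  MII  (L3)  txn=BusRdX  M[L3]=10
step 8: P0: load  L4  ⟶  EII  (L4)  txn=BusRd  M[L4]=20
step 9: P1: store L7 := 15  ⟶  IMI  (L7)  txn=BusRdX+Flush  M[L7]=99
step 10: P0: load  L1  ⟶  SIS  (L1)  txn=BusRd+Flush  M[L1]=42
step 11: P0: load  L1  ⟶  SIS  (L1)  txn=∅  M[L1]=42
step 12: P0: load  L1  ⟶  SIS  (L1)  txn=∅  M[L1]=42
step 13: P0: store L4 := 88  ⟶  MII  (L4)  txn=∅  M[L4]=20
step 14: P0: store L4 := 17  ⟶  MII  (L4)  txn=∅  M[L4]=20
step 15: P0: store L1 := 13  ⟶  MII  (L1)  txn=BusUpgr  M[L1]=42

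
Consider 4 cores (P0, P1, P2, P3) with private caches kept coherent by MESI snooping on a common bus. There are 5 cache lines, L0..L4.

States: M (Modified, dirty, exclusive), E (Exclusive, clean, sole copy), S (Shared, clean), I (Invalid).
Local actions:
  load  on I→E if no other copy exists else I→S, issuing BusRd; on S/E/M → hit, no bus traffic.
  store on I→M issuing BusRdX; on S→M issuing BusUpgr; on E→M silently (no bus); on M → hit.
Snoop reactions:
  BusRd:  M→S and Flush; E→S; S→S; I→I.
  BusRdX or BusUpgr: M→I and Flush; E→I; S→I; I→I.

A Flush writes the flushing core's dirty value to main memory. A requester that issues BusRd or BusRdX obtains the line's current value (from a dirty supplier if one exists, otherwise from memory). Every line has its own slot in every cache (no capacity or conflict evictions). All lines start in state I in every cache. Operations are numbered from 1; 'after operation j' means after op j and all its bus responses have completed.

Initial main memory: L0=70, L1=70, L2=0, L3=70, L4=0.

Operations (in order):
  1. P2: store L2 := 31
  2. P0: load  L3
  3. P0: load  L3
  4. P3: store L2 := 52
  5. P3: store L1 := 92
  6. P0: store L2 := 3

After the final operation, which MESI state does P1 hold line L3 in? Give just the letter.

  op1 P2: store L2 := 31 → I/I/M/I on L2; bus BusRdX; mem=0
  op2 P0: load  L3 → E/I/I/I on L3; bus BusRd; mem=70
  op3 P0: load  L3 → E/I/I/I on L3; bus (none); mem=70
  op4 P3: store L2 := 52 → I/I/I/M on L2; bus BusRdX Flush; mem=31
  op5 P3: store L1 := 92 → I/I/I/M on L1; bus BusRdX; mem=70
  op6 P0: store L2 := 3 → M/I/I/I on L2; bus BusRdX Flush; mem=52

state = I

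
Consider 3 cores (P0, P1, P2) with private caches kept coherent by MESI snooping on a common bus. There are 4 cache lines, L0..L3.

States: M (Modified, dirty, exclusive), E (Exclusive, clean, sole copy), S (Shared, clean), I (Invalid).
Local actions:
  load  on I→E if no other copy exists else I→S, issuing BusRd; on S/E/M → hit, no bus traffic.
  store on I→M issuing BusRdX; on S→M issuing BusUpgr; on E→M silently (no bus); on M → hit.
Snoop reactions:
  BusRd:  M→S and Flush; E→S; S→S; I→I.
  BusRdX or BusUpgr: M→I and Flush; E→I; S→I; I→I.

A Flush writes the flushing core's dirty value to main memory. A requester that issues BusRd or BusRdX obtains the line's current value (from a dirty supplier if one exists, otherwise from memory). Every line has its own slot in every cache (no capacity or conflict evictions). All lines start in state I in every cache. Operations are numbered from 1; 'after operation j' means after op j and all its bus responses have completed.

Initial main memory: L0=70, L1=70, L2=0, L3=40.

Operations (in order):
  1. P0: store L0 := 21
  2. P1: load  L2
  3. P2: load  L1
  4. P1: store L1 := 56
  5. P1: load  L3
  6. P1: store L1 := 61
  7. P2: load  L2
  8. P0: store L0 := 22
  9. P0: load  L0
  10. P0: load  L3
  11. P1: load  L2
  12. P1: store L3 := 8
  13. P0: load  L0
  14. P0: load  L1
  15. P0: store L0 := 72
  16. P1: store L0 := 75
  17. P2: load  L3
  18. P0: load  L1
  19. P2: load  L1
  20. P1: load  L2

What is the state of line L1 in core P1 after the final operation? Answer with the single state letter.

state = S

[1] P0: store L0 := 21 | P0:M(21), P1:I, P2:I | bus: BusRdX
[2] P1: load  L2 | P0:I, P1:E(0), P2:I | bus: BusRd
[3] P2: load  L1 | P0:I, P1:I, P2:E(70) | bus: BusRd
[4] P1: store L1 := 56 | P0:I, P1:M(56), P2:I | bus: BusRdX
[5] P1: load  L3 | P0:I, P1:E(40), P2:I | bus: BusRd
[6] P1: store L1 := 61 | P0:I, P1:M(61), P2:I | bus: none
[7] P2: load  L2 | P0:I, P1:S(0), P2:S(0) | bus: BusRd
[8] P0: store L0 := 22 | P0:M(22), P1:I, P2:I | bus: none
[9] P0: load  L0 | P0:M(22), P1:I, P2:I | bus: none
[10] P0: load  L3 | P0:S(40), P1:S(40), P2:I | bus: BusRd
[11] P1: load  L2 | P0:I, P1:S(0), P2:S(0) | bus: none
[12] P1: store L3 := 8 | P0:I, P1:M(8), P2:I | bus: BusUpgr
[13] P0: load  L0 | P0:M(22), P1:I, P2:I | bus: none
[14] P0: load  L1 | P0:S(61), P1:S(61), P2:I | bus: BusRd,Flush
[15] P0: store L0 := 72 | P0:M(72), P1:I, P2:I | bus: none
[16] P1: store L0 := 75 | P0:I, P1:M(75), P2:I | bus: BusRdX,Flush
[17] P2: load  L3 | P0:I, P1:S(8), P2:S(8) | bus: BusRd,Flush
[18] P0: load  L1 | P0:S(61), P1:S(61), P2:I | bus: none
[19] P2: load  L1 | P0:S(61), P1:S(61), P2:S(61) | bus: BusRd
[20] P1: load  L2 | P0:I, P1:S(0), P2:S(0) | bus: none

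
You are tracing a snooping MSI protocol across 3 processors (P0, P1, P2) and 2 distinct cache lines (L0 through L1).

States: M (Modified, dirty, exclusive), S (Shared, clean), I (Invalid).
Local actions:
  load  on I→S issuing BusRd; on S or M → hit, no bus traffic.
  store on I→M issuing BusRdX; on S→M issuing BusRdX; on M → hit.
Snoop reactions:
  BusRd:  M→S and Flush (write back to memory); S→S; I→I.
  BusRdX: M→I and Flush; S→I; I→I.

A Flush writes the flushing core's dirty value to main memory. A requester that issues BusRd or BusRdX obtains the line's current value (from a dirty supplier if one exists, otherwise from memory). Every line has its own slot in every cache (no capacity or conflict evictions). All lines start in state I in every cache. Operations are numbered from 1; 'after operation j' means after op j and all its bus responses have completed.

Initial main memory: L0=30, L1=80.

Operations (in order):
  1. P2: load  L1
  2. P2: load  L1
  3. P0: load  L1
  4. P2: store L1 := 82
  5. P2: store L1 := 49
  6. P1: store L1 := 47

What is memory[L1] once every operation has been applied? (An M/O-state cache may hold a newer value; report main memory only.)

  op1 P2: load  L1 → I/I/S on L1; bus BusRd; mem=80
  op2 P2: load  L1 → I/I/S on L1; bus (none); mem=80
  op3 P0: load  L1 → S/I/S on L1; bus BusRd; mem=80
  op4 P2: store L1 := 82 → I/I/M on L1; bus BusRdX; mem=80
  op5 P2: store L1 := 49 → I/I/M on L1; bus (none); mem=80
  op6 P1: store L1 := 47 → I/M/I on L1; bus BusRdX Flush; mem=49

memory[L1] = 49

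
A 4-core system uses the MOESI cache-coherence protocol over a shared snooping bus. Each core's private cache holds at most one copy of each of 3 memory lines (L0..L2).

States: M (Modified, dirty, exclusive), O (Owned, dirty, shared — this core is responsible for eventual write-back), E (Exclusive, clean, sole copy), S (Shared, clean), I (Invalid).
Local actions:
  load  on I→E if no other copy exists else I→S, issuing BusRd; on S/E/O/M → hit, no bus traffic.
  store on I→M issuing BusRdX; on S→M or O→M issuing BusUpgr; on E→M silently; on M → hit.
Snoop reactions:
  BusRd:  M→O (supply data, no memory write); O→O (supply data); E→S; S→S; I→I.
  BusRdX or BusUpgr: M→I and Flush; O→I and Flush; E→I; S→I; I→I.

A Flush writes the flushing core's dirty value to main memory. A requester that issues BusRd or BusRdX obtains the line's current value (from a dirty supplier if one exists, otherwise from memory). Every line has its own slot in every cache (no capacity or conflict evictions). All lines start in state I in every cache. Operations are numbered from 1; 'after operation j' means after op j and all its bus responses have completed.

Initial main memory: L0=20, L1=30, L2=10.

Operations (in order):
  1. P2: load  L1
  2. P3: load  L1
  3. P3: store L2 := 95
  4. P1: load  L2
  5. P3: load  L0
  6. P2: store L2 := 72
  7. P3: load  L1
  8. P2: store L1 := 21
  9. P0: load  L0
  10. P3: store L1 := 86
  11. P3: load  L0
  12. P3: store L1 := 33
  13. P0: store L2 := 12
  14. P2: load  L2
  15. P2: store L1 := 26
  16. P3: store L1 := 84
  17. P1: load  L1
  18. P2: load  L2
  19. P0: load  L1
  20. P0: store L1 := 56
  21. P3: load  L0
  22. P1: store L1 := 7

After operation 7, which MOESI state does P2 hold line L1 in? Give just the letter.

[1] P2: load  L1 | P0:I, P1:I, P2:E(30), P3:I | bus: BusRd
[2] P3: load  L1 | P0:I, P1:I, P2:S(30), P3:S(30) | bus: BusRd
[3] P3: store L2 := 95 | P0:I, P1:I, P2:I, P3:M(95) | bus: BusRdX
[4] P1: load  L2 | P0:I, P1:S(95), P2:I, P3:O(95) | bus: BusRd
[5] P3: load  L0 | P0:I, P1:I, P2:I, P3:E(20) | bus: BusRd
[6] P2: store L2 := 72 | P0:I, P1:I, P2:M(72), P3:I | bus: BusRdX,Flush
[7] P3: load  L1 | P0:I, P1:I, P2:S(30), P3:S(30) | bus: none
[8] P2: store L1 := 21 | P0:I, P1:I, P2:M(21), P3:I | bus: BusUpgr
[9] P0: load  L0 | P0:S(20), P1:I, P2:I, P3:S(20) | bus: BusRd
[10] P3: store L1 := 86 | P0:I, P1:I, P2:I, P3:M(86) | bus: BusRdX,Flush
[11] P3: load  L0 | P0:S(20), P1:I, P2:I, P3:S(20) | bus: none
[12] P3: store L1 := 33 | P0:I, P1:I, P2:I, P3:M(33) | bus: none
[13] P0: store L2 := 12 | P0:M(12), P1:I, P2:I, P3:I | bus: BusRdX,Flush
[14] P2: load  L2 | P0:O(12), P1:I, P2:S(12), P3:I | bus: BusRd
[15] P2: store L1 := 26 | P0:I, P1:I, P2:M(26), P3:I | bus: BusRdX,Flush
[16] P3: store L1 := 84 | P0:I, P1:I, P2:I, P3:M(84) | bus: BusRdX,Flush
[17] P1: load  L1 | P0:I, P1:S(84), P2:I, P3:O(84) | bus: BusRd
[18] P2: load  L2 | P0:O(12), P1:I, P2:S(12), P3:I | bus: none
[19] P0: load  L1 | P0:S(84), P1:S(84), P2:I, P3:O(84) | bus: BusRd
[20] P0: store L1 := 56 | P0:M(56), P1:I, P2:I, P3:I | bus: BusUpgr,Flush
[21] P3: load  L0 | P0:S(20), P1:I, P2:I, P3:S(20) | bus: none
[22] P1: store L1 := 7 | P0:I, P1:M(7), P2:I, P3:I | bus: BusRdX,Flush

state = S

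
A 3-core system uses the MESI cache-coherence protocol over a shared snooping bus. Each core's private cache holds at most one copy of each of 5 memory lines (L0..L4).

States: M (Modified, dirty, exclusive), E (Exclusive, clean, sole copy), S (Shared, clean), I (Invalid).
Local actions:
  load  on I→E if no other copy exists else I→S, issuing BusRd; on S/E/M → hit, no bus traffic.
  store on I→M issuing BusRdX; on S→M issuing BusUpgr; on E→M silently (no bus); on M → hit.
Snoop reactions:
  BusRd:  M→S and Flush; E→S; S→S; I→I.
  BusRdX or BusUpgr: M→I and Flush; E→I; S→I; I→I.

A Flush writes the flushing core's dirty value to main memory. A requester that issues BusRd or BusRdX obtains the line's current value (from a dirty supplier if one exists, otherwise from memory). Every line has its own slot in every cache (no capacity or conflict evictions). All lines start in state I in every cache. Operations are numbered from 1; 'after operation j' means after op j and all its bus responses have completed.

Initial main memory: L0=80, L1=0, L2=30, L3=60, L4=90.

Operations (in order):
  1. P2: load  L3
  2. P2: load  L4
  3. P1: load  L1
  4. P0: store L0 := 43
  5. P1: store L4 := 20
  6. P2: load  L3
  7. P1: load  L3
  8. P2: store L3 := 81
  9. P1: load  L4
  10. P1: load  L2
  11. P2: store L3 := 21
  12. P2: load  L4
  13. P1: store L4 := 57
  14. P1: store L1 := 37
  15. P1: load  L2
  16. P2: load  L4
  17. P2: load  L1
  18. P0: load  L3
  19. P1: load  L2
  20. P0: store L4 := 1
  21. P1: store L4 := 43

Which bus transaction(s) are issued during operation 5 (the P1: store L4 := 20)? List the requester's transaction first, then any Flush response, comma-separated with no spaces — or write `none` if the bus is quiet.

bus = BusRdX

step 1: P2: load  L3  ⟶  IIE  (L3)  txn=BusRd  M[L3]=60
step 2: P2: load  L4  ⟶  IIE  (L4)  txn=BusRd  M[L4]=90
step 3: P1: load  L1  ⟶  IEI  (L1)  txn=BusRd  M[L1]=0
step 4: P0: store L0 := 43  ⟶  MII  (L0)  txn=BusRdX  M[L0]=80
step 5: P1: store L4 := 20  ⟶  IMI  (L4)  txn=BusRdX  M[L4]=90
step 6: P2: load  L3  ⟶  IIE  (L3)  txn=∅  M[L3]=60
step 7: P1: load  L3  ⟶  ISS  (L3)  txn=BusRd  M[L3]=60
step 8: P2: store L3 := 81  ⟶  IIM  (L3)  txn=BusUpgr  M[L3]=60
step 9: P1: load  L4  ⟶  IMI  (L4)  txn=∅  M[L4]=90
step 10: P1: load  L2  ⟶  IEI  (L2)  txn=BusRd  M[L2]=30
step 11: P2: store L3 := 21  ⟶  IIM  (L3)  txn=∅  M[L3]=60
step 12: P2: load  L4  ⟶  ISS  (L4)  txn=BusRd+Flush  M[L4]=20
step 13: P1: store L4 := 57  ⟶  IMI  (L4)  txn=BusUpgr  M[L4]=20
step 14: P1: store L1 := 37  ⟶  IMI  (L1)  txn=∅  M[L1]=0
step 15: P1: load  L2  ⟶  IEI  (L2)  txn=∅  M[L2]=30
step 16: P2: load  L4  ⟶  ISS  (L4)  txn=BusRd+Flush  M[L4]=57
step 17: P2: load  L1  ⟶  ISS  (L1)  txn=BusRd+Flush  M[L1]=37
step 18: P0: load  L3  ⟶  SIS  (L3)  txn=BusRd+Flush  M[L3]=21
step 19: P1: load  L2  ⟶  IEI  (L2)  txn=∅  M[L2]=30
step 20: P0: store L4 := 1  ⟶  MII  (L4)  txn=BusRdX  M[L4]=57
step 21: P1: store L4 := 43  ⟶  IMI  (L4)  txn=BusRdX+Flush  M[L4]=1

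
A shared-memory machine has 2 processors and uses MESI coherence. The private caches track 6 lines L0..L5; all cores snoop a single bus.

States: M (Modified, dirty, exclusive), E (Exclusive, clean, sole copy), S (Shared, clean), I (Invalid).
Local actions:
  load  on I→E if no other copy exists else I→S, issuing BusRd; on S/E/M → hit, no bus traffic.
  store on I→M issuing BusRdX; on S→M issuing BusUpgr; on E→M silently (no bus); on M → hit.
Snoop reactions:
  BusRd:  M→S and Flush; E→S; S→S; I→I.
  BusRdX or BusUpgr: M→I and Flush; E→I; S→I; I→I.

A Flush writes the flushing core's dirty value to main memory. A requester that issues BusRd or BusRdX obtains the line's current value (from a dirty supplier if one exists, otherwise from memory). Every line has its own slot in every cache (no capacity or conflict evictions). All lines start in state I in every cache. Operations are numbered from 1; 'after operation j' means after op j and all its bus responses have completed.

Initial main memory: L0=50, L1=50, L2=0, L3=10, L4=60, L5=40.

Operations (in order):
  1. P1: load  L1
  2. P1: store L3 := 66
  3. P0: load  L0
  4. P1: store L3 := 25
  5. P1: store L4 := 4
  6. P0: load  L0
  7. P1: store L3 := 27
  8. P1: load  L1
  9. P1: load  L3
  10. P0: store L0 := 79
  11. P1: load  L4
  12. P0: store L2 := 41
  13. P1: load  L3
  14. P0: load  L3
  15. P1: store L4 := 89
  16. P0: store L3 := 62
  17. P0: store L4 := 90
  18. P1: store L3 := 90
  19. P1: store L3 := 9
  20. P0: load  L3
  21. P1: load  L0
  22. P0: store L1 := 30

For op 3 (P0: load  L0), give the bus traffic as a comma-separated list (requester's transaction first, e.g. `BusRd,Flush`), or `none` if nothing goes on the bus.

step 1: P1: load  L1  ⟶  IE  (L1)  txn=BusRd  M[L1]=50
step 2: P1: store L3 := 66  ⟶  IM  (L3)  txn=BusRdX  M[L3]=10
step 3: P0: load  L0  ⟶  EI  (L0)  txn=BusRd  M[L0]=50
step 4: P1: store L3 := 25  ⟶  IM  (L3)  txn=∅  M[L3]=10
step 5: P1: store L4 := 4  ⟶  IM  (L4)  txn=BusRdX  M[L4]=60
step 6: P0: load  L0  ⟶  EI  (L0)  txn=∅  M[L0]=50
step 7: P1: store L3 := 27  ⟶  IM  (L3)  txn=∅  M[L3]=10
step 8: P1: load  L1  ⟶  IE  (L1)  txn=∅  M[L1]=50
step 9: P1: load  L3  ⟶  IM  (L3)  txn=∅  M[L3]=10
step 10: P0: store L0 := 79  ⟶  MI  (L0)  txn=∅  M[L0]=50
step 11: P1: load  L4  ⟶  IM  (L4)  txn=∅  M[L4]=60
step 12: P0: store L2 := 41  ⟶  MI  (L2)  txn=BusRdX  M[L2]=0
step 13: P1: load  L3  ⟶  IM  (L3)  txn=∅  M[L3]=10
step 14: P0: load  L3  ⟶  SS  (L3)  txn=BusRd+Flush  M[L3]=27
step 15: P1: store L4 := 89  ⟶  IM  (L4)  txn=∅  M[L4]=60
step 16: P0: store L3 := 62  ⟶  MI  (L3)  txn=BusUpgr  M[L3]=27
step 17: P0: store L4 := 90  ⟶  MI  (L4)  txn=BusRdX+Flush  M[L4]=89
step 18: P1: store L3 := 90  ⟶  IM  (L3)  txn=BusRdX+Flush  M[L3]=62
step 19: P1: store L3 := 9  ⟶  IM  (L3)  txn=∅  M[L3]=62
step 20: P0: load  L3  ⟶  SS  (L3)  txn=BusRd+Flush  M[L3]=9
step 21: P1: load  L0  ⟶  SS  (L0)  txn=BusRd+Flush  M[L0]=79
step 22: P0: store L1 := 30  ⟶  MI  (L1)  txn=BusRdX  M[L1]=50

bus = BusRd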